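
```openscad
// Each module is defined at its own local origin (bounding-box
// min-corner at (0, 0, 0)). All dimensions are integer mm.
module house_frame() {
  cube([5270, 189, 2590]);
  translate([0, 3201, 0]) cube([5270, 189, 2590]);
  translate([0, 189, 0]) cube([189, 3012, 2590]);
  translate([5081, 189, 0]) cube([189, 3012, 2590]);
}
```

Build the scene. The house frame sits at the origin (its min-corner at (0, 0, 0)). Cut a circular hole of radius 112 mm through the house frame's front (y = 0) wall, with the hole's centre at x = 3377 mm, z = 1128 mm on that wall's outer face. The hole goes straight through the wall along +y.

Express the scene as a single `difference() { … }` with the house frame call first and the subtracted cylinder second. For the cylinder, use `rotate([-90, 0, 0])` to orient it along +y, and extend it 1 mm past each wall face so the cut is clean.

difference() {
  house_frame();
  translate([3377, -1, 1128]) rotate([-90, 0, 0]) cylinder(h = 191, r = 112);
}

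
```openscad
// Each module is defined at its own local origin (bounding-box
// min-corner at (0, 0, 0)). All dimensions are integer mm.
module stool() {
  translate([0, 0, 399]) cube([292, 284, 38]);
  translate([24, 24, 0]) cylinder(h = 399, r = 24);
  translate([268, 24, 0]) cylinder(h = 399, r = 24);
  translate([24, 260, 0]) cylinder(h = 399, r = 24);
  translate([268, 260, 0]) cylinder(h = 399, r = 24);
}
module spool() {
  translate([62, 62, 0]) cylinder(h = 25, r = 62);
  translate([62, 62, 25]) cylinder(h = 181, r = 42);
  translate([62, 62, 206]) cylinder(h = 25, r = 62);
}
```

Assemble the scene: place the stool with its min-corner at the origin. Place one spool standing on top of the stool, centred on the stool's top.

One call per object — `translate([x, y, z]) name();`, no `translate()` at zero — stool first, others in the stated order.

stool();
translate([84, 80, 437]) spool();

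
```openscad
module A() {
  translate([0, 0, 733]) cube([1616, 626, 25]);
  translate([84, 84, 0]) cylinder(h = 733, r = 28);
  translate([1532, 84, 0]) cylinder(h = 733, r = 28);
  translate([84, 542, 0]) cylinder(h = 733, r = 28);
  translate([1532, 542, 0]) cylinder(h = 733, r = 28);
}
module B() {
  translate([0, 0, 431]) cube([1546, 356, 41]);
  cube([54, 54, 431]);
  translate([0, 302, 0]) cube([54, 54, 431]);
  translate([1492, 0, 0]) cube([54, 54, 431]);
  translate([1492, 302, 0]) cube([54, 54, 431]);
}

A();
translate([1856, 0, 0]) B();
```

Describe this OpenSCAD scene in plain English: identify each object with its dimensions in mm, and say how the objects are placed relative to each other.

A is a table: top 1616 mm (x) × 626 mm (y), 25 mm thick, upper face at z = 758 mm, on four round legs of 56 mm diameter, each leg's bounding box inset 56 mm from the nearest pair of top edges, running from z = 0 to the bottom of the top.

B is a long wooden bench with a 1546 mm (x) × 356 mm (y) seat, 41 mm thick, its top surface 472 mm above the floor. Four 54 mm square legs at the seat corners, flush with the edges, run from z = 0 to the seat underside.

The bench is on the floor beside the table on its +x side.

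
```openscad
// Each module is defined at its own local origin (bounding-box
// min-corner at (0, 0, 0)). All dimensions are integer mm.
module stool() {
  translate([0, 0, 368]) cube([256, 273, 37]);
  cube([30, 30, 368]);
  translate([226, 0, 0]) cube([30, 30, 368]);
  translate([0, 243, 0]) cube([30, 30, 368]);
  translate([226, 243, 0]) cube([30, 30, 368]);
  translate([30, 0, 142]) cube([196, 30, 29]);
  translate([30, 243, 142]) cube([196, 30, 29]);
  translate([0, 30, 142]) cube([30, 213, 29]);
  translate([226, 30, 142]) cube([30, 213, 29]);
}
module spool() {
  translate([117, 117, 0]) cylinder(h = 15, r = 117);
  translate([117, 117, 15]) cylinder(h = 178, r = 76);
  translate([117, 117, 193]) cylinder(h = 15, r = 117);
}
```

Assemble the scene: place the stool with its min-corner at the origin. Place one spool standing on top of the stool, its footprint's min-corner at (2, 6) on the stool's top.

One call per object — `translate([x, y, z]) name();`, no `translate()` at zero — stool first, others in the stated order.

stool();
translate([2, 6, 405]) spool();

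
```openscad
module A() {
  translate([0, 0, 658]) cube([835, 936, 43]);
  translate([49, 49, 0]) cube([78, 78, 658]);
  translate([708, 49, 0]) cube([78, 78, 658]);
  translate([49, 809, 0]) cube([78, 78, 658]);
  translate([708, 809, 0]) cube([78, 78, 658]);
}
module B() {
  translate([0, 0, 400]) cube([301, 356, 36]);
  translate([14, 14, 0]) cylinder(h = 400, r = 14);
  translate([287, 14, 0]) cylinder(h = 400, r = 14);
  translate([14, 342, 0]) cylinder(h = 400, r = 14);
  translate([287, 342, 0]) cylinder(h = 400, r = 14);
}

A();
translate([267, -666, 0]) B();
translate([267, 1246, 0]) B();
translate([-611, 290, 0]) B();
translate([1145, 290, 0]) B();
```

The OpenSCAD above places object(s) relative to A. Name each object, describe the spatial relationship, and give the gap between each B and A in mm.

A is a table. B is a stool. Four stools sit around the table at the −y, +y, −x, +x sides. The gap between each stool and the table is 310 mm.

Each stool's nearest face is 310 mm from the table's bounding box.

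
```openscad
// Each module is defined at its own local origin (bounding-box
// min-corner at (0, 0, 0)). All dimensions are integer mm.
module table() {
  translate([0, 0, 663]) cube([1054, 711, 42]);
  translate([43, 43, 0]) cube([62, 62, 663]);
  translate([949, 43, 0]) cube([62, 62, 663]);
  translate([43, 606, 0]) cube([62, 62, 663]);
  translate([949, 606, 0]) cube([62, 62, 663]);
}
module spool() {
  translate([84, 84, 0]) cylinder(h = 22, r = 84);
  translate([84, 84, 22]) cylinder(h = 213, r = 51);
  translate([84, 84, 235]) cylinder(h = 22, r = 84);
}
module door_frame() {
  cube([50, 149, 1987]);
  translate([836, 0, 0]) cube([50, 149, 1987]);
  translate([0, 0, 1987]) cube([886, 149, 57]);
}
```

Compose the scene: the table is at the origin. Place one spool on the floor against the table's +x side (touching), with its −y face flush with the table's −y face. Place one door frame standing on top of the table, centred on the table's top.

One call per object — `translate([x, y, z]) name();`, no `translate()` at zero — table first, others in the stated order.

table();
translate([1054, 0, 0]) spool();
translate([84, 281, 705]) door_frame();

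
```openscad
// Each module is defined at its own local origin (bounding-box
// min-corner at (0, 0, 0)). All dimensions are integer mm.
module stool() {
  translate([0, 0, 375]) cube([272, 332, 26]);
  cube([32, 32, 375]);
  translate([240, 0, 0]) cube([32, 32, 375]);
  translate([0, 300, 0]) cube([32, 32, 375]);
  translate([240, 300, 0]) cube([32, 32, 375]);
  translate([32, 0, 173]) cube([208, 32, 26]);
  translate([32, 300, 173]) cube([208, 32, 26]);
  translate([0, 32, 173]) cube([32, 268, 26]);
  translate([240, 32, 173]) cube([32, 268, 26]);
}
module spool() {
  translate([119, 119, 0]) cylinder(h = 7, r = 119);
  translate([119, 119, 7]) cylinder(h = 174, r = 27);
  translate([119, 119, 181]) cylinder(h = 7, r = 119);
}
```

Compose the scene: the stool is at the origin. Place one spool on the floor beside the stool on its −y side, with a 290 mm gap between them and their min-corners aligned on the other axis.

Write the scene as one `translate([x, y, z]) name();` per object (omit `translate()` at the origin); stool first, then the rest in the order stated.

stool();
translate([0, -528, 0]) spool();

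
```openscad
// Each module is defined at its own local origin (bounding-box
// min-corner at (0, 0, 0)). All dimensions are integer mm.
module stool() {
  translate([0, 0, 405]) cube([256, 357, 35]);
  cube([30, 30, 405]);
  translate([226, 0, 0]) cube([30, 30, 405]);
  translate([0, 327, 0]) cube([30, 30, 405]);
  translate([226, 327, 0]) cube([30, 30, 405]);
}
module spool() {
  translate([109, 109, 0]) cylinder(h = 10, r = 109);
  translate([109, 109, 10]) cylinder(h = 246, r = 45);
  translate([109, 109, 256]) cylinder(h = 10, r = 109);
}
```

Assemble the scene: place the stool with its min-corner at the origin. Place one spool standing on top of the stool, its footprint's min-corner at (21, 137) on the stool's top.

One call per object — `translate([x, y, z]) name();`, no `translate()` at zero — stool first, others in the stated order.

stool();
translate([21, 137, 440]) spool();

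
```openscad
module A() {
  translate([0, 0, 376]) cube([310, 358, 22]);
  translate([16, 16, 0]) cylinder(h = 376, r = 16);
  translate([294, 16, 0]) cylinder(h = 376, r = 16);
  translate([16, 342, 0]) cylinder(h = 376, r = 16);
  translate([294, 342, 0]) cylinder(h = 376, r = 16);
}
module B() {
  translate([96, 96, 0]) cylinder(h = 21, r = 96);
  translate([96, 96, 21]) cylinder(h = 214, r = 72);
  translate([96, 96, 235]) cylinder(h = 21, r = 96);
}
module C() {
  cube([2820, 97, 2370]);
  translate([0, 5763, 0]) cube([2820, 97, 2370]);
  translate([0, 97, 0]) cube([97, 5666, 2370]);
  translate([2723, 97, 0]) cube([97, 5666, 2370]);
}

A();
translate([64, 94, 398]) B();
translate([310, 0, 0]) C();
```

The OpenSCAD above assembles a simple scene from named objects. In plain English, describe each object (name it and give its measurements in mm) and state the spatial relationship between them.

A is a simple wooden stool: a rectangular seat 310 mm (x) by 358 mm (y), 22 mm thick, top face at z = 398 mm, on four round legs, each 32 mm in diameter. The legs rest on z = 0, each leg's axis is inset half a diameter from the nearest pair of seat edges (so the leg's bounding box is flush with the corner).

B is a spool: two coaxial disc flanges of radius 96 mm and thickness 21 mm, joined by a core cylinder of radius 72 mm and height 214 mm. The lower flange rests on z = 0 and the three cylinders share a vertical axis.

C is the wall frame of a small rectangular building: four walls, each 2370 mm tall and 97 mm thick, enclosing a footprint 2820 mm (x) by 5860 mm (y) outside-to-outside, with no floor or roof. The front and back walls (the −y and +y sides) span the full width; the two side walls fit between them.

The spool is on top of the stool. The house frame is against the stool's +x side, with their −y faces flush.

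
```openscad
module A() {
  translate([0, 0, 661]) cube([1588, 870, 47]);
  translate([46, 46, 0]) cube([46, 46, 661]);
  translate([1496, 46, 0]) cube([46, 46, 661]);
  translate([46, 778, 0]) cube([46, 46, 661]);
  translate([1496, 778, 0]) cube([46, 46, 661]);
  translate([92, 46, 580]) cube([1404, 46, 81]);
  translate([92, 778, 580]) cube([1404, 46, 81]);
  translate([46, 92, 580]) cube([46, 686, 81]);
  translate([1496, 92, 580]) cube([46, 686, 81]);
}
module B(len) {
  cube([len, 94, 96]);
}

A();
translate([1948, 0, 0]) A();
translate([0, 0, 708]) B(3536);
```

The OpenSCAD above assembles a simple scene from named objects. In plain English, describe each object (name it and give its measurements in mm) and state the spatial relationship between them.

A is a table with a 1588×870 mm rectangular top, 47 mm thick, top surface at z = 708 mm, supported by four 46×46 mm square legs, each inset 46 mm from the nearest pair of top edges, running from the floor. Four apron rails, 46 mm thick and 81 mm tall, run between adjacent legs with their top edges flush with the underside of the top and their outer faces flush with the legs' outer faces.

B is a rectangular beam 3536 mm long (x), 94 mm deep (y), 96 mm thick (z).

The beam spans the tops of two tables placed 360 mm apart, resting at z = 708 mm.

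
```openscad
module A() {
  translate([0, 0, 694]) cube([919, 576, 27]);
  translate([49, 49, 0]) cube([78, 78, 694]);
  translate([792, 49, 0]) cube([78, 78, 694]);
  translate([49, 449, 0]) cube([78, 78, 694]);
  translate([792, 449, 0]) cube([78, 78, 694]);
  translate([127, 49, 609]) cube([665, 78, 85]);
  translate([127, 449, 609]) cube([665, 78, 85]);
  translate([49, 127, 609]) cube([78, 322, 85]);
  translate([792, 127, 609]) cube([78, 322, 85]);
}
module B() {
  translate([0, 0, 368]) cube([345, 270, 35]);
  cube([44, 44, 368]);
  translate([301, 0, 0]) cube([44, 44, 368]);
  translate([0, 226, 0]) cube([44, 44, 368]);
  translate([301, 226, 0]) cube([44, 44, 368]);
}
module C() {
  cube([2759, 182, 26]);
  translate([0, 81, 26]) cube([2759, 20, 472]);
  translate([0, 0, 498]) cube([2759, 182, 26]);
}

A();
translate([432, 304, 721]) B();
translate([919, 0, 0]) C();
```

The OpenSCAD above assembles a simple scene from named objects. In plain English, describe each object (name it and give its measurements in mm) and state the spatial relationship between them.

A is a table: top 919 mm (x) × 576 mm (y), 27 mm thick, upper face at z = 721 mm, on four 78×78 mm square legs, each inset 49 mm from the nearest pair of top edges, running from z = 0 to the bottom of the top. Four apron rails, 78 mm thick and 85 mm tall, run between adjacent legs with their top edges flush with the underside of the top and their outer faces flush with the legs' outer faces.

B is a simple wooden stool: a rectangular seat 345 mm (x) by 270 mm (y), 35 mm thick, top face at z = 403 mm, on four square legs, each 44×44 mm in cross-section. The legs rest on z = 0, each flush with a corner of the seat.

C is an I-beam lying along x, 2759 mm long. Overall section height 524 mm. Two flanges 182 mm wide (y) and 26 mm thick, one on the floor and one at the top; a web 20 mm thick runs between them, centred on the flange width.

The stool is on top of the table. The I-beam is against the table's +x side, with their −y faces flush.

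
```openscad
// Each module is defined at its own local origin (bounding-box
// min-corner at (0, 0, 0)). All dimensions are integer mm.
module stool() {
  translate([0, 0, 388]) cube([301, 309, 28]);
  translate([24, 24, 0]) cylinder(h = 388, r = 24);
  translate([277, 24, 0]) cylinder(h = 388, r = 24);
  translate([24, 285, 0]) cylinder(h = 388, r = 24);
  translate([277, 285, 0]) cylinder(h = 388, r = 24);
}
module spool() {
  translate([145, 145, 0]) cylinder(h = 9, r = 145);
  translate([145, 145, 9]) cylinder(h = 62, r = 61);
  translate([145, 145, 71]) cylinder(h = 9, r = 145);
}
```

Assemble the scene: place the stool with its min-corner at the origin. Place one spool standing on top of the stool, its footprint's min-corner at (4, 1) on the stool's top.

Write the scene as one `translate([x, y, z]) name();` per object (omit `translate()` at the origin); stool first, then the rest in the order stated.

stool();
translate([4, 1, 416]) spool();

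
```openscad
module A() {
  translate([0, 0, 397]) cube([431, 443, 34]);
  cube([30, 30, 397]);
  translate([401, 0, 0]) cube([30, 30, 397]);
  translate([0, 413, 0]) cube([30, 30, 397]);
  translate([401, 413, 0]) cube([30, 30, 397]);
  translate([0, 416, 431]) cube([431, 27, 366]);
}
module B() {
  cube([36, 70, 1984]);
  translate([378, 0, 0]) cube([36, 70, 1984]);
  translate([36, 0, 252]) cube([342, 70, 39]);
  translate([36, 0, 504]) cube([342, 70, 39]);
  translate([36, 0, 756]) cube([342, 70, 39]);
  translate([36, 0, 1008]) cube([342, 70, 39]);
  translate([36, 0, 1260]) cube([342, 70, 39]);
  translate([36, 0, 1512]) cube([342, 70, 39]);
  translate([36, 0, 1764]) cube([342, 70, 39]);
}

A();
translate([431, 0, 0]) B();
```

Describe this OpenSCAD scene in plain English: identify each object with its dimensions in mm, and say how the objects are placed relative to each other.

A is a chair. The seat is a 431×443×34 mm slab with its top at z = 431 mm, on four 30×30 mm corner legs (flush with the seat edges, standing on z = 0). A flat backrest 27 mm thick, 366 mm tall, spans the full seat width and rises from the seat top along its +y edge, rear face flush with the rear of the seat.

B is a straight ladder. Two 36×70 mm vertical rails, 1984 mm tall, stand 414 mm apart (outside-to-outside) with their front faces coplanar on the −y side. 7 rungs, each 70 mm deep and 39 mm tall, span between the inner faces of the rails, front faces flush with the rails. The lowest rung's underside is at z = 252 mm and rungs are spaced 252 mm apart (underside to underside).

The ladder is against the chair's +x side, with their −y faces flush.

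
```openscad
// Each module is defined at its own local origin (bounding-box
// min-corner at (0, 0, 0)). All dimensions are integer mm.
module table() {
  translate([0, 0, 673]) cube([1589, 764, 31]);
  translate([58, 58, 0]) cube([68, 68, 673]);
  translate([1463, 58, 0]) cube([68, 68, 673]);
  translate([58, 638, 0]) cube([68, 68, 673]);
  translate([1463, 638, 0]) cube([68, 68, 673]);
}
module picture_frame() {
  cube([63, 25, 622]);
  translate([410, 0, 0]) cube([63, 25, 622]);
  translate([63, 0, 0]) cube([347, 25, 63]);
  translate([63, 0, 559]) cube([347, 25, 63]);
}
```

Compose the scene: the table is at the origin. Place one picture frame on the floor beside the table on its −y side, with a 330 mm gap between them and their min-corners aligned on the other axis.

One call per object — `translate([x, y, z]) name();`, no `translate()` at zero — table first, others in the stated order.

table();
translate([0, -355, 0]) picture_frame();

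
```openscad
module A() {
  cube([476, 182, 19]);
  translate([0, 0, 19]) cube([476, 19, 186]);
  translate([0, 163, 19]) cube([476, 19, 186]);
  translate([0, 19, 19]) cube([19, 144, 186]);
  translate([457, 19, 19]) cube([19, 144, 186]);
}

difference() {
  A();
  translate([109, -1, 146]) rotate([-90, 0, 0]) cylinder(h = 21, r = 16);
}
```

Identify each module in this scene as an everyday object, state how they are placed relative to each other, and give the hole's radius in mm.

A is an open box. The open box has a circular hole through its front wall. The hole's radius is 16 mm.

The subtracted cylinder has r = 16 mm.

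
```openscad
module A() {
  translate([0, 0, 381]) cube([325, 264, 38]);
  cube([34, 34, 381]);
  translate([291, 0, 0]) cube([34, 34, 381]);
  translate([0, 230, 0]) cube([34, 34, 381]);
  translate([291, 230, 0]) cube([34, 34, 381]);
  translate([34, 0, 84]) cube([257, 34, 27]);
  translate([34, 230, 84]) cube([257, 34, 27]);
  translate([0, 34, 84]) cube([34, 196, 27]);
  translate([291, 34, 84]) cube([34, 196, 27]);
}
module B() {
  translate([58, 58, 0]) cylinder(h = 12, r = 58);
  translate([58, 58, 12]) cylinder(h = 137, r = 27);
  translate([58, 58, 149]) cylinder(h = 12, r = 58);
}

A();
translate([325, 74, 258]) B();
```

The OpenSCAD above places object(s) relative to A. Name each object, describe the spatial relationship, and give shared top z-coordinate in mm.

Both tops at z = 419 mm.

A is a stool. B is a spool. The spool is beside the stool with their tops flush at z = 419. The shared top z-coordinate is 419 mm.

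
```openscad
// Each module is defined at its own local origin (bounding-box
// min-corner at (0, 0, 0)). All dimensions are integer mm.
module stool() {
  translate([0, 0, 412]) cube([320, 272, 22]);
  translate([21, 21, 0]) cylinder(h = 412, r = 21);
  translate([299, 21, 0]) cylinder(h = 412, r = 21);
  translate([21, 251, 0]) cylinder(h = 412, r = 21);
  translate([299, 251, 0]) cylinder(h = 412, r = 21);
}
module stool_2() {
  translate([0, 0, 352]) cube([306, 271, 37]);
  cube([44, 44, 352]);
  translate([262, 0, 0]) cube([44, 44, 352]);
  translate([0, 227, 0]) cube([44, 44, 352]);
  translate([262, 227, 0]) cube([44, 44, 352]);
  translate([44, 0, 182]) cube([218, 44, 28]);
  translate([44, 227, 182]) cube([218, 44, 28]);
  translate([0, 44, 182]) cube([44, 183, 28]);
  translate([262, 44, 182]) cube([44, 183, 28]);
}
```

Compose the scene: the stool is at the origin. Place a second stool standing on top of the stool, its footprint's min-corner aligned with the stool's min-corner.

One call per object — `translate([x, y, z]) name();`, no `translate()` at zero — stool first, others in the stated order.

stool();
translate([0, 0, 434]) stool_2();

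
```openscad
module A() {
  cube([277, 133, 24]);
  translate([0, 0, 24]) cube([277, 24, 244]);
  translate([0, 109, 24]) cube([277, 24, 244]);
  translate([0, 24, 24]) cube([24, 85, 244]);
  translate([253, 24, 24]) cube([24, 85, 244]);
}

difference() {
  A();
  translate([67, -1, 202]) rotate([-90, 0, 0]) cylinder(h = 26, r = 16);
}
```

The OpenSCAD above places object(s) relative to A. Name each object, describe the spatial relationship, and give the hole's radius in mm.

A is an open box. The open box has a circular hole through its front wall. The hole's radius is 16 mm.

The subtracted cylinder has r = 16 mm.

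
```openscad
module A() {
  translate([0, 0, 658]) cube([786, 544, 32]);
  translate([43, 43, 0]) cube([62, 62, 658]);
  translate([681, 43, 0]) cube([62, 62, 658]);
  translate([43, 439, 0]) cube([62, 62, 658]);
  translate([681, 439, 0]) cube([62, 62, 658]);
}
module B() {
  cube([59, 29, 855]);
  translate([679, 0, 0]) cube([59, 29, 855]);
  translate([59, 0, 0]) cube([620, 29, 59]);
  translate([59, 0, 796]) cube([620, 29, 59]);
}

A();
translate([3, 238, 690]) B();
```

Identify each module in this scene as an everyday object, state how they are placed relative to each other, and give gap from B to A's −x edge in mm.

A is a table. B is a picture frame. The picture frame is on top of the table. The gap from the picture frame to the table's −x edge is 3 mm.

The picture frame's min-x is at 3; the table's min-x is 0; gap = 3 mm.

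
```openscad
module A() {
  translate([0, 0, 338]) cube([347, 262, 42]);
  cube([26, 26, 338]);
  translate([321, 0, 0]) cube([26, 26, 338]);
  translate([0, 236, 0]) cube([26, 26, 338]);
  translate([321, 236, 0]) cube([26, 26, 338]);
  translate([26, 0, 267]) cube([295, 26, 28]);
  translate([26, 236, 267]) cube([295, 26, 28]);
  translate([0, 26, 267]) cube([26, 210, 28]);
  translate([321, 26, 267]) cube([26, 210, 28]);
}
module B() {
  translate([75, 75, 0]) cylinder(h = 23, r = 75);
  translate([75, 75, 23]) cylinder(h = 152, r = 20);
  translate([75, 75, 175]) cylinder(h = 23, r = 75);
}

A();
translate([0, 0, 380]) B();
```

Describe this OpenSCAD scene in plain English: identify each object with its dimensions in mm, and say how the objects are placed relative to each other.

A is a simple wooden stool: a rectangular seat 347 mm (x) by 262 mm (y), 42 mm thick, top face at z = 380 mm, on four square legs, each 26×26 mm in cross-section. The legs rest on z = 0, each flush with a corner of the seat. Four stretchers, 26 mm wide and 28 mm tall, connect adjacent legs with their undersides at z = 267 mm, each running between the inner faces of the legs it joins and aligned with the legs' outer faces on the other axis.

B is a spool: two coaxial disc flanges of radius 75 mm and thickness 23 mm, joined by a core cylinder of radius 20 mm and height 152 mm. The lower flange rests on z = 0 and the three cylinders share a vertical axis.

The spool is on top of the stool.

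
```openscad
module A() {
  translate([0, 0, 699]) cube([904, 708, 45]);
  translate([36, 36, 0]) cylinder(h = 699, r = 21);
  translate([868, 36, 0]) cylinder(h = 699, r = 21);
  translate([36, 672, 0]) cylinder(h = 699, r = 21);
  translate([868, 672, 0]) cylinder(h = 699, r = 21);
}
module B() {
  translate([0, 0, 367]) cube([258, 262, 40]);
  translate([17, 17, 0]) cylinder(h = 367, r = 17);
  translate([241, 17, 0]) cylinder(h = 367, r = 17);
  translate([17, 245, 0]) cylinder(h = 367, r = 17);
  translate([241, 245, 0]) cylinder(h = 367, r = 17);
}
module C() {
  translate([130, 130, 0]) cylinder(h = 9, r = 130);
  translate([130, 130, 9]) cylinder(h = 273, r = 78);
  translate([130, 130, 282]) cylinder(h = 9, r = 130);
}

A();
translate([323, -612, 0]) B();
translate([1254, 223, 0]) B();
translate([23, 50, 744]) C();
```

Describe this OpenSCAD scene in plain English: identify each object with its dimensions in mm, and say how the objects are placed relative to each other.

A is a table with a 904×708 mm rectangular top, 45 mm thick, top surface at z = 744 mm, supported by four round legs of 42 mm diameter, each leg's bounding box inset 15 mm from the nearest pair of top edges, running from the floor.

B is a simple wooden stool: a rectangular seat 258 mm (x) by 262 mm (y), 40 mm thick, top face at z = 407 mm, on four round legs, each 34 mm in diameter. The legs rest on z = 0, each leg's axis is inset half a diameter from the nearest pair of seat edges (so the leg's bounding box is flush with the corner).

C is a spool: two coaxial disc flanges of radius 130 mm and thickness 9 mm, joined by a core cylinder of radius 78 mm and height 273 mm. The lower flange rests on z = 0 and the three cylinders share a vertical axis.

Two stools sit around the table at the −y, +x sides. The spool is on top of the table.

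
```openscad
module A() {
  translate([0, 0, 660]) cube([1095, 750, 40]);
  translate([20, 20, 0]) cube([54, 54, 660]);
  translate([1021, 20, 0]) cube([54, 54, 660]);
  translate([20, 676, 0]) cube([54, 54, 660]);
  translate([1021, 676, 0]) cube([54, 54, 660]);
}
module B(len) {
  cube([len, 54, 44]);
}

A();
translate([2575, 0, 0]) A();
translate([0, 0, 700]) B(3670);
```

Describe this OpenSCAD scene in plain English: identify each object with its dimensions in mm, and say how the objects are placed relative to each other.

A is a rectangular dining table. The top is 1095×750×40 mm with its upper surface at z = 700 mm. It stands on four 54×54 mm square legs, each inset 20 mm from the nearest pair of top edges, running from the floor to the underside of the top.

B is a rectangular beam 3670 mm long (x), 54 mm deep (y), 44 mm thick (z).

The beam spans the tops of two tables placed 1480 mm apart, resting at z = 700 mm.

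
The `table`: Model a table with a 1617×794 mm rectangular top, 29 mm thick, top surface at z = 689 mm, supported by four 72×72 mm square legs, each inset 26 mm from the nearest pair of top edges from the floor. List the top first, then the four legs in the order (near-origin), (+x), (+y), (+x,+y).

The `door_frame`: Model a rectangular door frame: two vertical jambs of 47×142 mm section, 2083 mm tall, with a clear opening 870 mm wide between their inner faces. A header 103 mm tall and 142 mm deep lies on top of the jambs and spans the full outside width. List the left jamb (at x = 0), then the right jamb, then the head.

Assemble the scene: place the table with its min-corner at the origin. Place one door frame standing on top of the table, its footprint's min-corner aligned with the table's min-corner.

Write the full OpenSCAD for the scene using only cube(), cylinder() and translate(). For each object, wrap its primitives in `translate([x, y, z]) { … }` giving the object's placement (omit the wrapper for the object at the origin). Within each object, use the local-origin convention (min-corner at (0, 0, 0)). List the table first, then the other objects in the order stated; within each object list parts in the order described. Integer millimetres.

translate([0, 0, 660]) cube([1617, 794, 29]);
translate([26, 26, 0]) cube([72, 72, 660]);
translate([1519, 26, 0]) cube([72, 72, 660]);
translate([26, 696, 0]) cube([72, 72, 660]);
translate([1519, 696, 0]) cube([72, 72, 660]);
translate([0, 0, 689]) {
  cube([47, 142, 2083]);
  translate([917, 0, 0]) cube([47, 142, 2083]);
  translate([0, 0, 2083]) cube([964, 142, 103]);
}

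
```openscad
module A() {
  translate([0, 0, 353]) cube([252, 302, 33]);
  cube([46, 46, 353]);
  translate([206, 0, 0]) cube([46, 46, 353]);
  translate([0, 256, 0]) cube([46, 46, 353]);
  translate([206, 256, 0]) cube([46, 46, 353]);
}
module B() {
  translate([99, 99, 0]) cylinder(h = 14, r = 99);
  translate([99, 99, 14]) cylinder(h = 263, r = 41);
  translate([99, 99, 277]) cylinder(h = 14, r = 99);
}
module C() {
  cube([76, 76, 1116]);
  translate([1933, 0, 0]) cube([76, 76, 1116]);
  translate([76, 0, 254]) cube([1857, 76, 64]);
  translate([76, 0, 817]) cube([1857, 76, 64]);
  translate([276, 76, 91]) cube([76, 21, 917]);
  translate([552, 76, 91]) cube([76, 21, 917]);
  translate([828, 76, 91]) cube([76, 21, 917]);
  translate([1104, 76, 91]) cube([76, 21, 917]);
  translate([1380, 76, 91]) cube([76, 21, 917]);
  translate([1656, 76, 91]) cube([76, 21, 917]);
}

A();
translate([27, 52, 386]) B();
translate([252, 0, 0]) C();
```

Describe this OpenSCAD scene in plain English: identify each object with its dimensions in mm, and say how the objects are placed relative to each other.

A is a four-legged stool. The seat is 252×302 mm, 33 mm thick, top at z = 386 mm. It stands on four square legs, each 46×46 mm in cross-section, from z = 0 to the seat underside, each flush with a corner of the seat.

B is a spool: two coaxial disc flanges of radius 99 mm and thickness 14 mm, joined by a core cylinder of radius 41 mm and height 263 mm. The lower flange rests on z = 0 and the three cylinders share a vertical axis.

C is a fence section. Two 76×76 mm posts, 1116 mm tall, stand on the floor with a clear span of 1857 mm between their inner faces. Two horizontal rails of 76×64 mm section span the gap between the posts with their undersides at z = 254 mm and z = 817 mm, flush with the posts' −y face. 6 pickets, each 76 mm wide, 21 mm thick and 917 mm tall, are fixed to the +y face of the rails with their bottoms at z = 91 mm, evenly spaced across the span with equal gaps (rounded down to the nearest mm) at the −x end and between each pair — any rounding remainder accumulates at the +x end.

The spool is on top of the stool, centred. The fence section is against the stool's +x side, with their −y faces flush.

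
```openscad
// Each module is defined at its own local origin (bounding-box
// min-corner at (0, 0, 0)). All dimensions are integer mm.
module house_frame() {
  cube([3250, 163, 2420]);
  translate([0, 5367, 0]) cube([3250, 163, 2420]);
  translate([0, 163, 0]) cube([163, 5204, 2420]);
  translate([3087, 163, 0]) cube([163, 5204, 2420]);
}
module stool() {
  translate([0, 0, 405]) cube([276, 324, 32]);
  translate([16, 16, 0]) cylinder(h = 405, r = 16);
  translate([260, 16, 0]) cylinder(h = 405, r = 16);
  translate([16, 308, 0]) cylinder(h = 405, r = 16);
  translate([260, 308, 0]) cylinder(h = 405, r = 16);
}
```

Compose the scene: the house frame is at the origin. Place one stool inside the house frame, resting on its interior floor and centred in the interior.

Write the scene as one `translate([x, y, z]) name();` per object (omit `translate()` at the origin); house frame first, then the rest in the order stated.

house_frame();
translate([1487, 2603, 0]) stool();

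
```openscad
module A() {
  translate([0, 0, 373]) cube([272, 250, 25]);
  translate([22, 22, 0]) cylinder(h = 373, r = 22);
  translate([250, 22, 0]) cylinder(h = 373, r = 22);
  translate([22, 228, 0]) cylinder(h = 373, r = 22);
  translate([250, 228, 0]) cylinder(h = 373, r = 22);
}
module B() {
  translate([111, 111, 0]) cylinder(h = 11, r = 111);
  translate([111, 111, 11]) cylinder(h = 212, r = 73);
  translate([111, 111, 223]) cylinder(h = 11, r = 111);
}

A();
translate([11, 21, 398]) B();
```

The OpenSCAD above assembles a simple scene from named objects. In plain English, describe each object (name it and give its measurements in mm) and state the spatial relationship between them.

A is a four-legged stool. The seat is a 272×250×25 mm slab whose top surface is at z = 398 mm; four round legs, each 44 mm in diameter, run from the floor (z = 0) to the underside of the seat, each leg's axis is inset half a diameter from the nearest pair of seat edges (so the leg's bounding box is flush with the corner).

B is a spool: two coaxial disc flanges of radius 111 mm and thickness 11 mm, joined by a core cylinder of radius 73 mm and height 212 mm. The lower flange rests on z = 0 and the three cylinders share a vertical axis.

The spool is on top of the stool.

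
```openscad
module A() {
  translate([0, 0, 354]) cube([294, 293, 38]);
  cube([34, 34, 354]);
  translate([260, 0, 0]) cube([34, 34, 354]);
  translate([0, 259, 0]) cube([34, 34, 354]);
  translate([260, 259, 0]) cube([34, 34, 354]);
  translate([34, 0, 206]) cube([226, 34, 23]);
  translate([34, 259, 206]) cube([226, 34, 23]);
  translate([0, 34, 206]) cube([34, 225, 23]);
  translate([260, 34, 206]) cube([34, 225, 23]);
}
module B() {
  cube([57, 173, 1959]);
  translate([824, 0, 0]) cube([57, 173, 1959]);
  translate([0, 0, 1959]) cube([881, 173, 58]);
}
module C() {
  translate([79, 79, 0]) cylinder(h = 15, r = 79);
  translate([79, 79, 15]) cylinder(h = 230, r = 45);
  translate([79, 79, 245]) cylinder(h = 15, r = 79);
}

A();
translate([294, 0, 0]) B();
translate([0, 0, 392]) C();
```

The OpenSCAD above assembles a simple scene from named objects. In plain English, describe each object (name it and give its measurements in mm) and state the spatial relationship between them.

A is a four-legged stool. The seat is a 294×293×38 mm slab whose top surface is at z = 392 mm; four square legs, each 34×34 mm in cross-section, run from the floor (z = 0) to the underside of the seat, each flush with a corner of the seat. Four stretchers, 34 mm wide and 23 mm tall, connect adjacent legs with their undersides at z = 206 mm, each running between the inner faces of the legs it joins and aligned with the legs' outer faces on the other axis.

B is a door frame. The clear opening is 767 mm wide and 1959 mm high. Two 57 mm wide jambs, 173 mm deep, stand either side of the opening from the floor to the top of the opening. A 58 mm thick head sits across the top of both jambs, spanning the full outside width of the frame.

C is a spool: two coaxial disc flanges of radius 79 mm and thickness 15 mm, joined by a core cylinder of radius 45 mm and height 230 mm. The lower flange rests on z = 0 and the three cylinders share a vertical axis.

The door frame is against the stool's +x side, with their −y faces flush. The spool is on top of the stool.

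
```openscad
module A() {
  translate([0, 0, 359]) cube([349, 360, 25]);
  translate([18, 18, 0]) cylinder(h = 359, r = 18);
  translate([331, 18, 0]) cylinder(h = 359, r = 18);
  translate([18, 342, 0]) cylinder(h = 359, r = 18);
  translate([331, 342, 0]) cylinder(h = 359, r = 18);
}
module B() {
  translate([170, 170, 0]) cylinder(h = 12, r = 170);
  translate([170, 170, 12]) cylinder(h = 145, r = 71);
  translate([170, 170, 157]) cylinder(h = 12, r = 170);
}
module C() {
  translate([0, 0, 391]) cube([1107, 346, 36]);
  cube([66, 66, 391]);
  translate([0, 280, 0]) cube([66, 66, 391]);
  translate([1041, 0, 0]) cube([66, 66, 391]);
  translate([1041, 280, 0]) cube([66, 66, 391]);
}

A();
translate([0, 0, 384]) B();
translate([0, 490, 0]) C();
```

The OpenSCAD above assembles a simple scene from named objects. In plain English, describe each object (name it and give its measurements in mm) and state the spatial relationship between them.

A is a four-legged stool. The seat is 349×360 mm, 25 mm thick, top at z = 384 mm. It stands on four round legs, each 36 mm in diameter, from z = 0 to the seat underside, each leg's axis is inset half a diameter from the nearest pair of seat edges (so the leg's bounding box is flush with the corner).

B is a spool: two coaxial disc flanges of radius 170 mm and thickness 12 mm, joined by a core cylinder of radius 71 mm and height 145 mm. The lower flange rests on z = 0 and the three cylinders share a vertical axis.

C is a long wooden bench with a 1107 mm (x) × 346 mm (y) seat, 36 mm thick, its top surface 427 mm above the floor. Four 66 mm square legs at the seat corners, flush with the edges, run from z = 0 to the seat underside.

The spool is on top of the stool. The bench is on the floor beside the stool on its +y side.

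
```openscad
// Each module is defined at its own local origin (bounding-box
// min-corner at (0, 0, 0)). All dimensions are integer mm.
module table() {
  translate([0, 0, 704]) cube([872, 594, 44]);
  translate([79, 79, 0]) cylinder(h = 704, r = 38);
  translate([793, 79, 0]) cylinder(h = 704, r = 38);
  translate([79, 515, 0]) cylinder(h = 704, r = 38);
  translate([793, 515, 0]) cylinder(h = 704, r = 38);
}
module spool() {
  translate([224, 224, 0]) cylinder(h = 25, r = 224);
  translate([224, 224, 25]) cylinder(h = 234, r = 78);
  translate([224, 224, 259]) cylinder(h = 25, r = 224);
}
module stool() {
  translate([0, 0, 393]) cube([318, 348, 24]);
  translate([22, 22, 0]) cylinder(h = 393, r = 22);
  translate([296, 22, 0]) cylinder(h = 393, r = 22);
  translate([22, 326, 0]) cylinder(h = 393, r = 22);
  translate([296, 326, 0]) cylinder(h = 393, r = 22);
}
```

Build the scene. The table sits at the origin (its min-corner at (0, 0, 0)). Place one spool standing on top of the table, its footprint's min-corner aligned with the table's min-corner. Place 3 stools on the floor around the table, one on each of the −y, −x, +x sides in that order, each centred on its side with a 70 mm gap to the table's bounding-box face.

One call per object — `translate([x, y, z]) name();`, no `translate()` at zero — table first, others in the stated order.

table();
translate([0, 0, 748]) spool();
translate([277, -418, 0]) stool();
translate([-388, 123, 0]) stool();
translate([942, 123, 0]) stool();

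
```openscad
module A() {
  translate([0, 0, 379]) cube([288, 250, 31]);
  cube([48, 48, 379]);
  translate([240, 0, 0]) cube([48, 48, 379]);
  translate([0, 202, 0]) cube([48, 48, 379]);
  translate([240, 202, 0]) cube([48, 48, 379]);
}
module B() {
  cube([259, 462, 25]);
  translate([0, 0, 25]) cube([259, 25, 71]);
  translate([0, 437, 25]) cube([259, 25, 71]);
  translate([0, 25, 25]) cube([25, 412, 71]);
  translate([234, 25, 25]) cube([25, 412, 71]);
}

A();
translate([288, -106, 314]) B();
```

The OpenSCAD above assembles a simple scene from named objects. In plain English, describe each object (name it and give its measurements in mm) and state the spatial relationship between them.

A is a simple wooden stool: a rectangular seat 288 mm (x) by 250 mm (y), 31 mm thick, top face at z = 410 mm, on four square legs, each 48×48 mm in cross-section. The legs rest on z = 0, each flush with a corner of the seat.

B is an open-topped rectangular box: outside dimensions 259×462×96 mm, with a uniform wall and base thickness of 25 mm. The base is a full 259×462 slab on the floor; four walls sit on top of the base. The front and back walls (the −y and +y sides) span the full width; the two side walls fit between them.

The open box is beside the stool with their tops flush at z = 410.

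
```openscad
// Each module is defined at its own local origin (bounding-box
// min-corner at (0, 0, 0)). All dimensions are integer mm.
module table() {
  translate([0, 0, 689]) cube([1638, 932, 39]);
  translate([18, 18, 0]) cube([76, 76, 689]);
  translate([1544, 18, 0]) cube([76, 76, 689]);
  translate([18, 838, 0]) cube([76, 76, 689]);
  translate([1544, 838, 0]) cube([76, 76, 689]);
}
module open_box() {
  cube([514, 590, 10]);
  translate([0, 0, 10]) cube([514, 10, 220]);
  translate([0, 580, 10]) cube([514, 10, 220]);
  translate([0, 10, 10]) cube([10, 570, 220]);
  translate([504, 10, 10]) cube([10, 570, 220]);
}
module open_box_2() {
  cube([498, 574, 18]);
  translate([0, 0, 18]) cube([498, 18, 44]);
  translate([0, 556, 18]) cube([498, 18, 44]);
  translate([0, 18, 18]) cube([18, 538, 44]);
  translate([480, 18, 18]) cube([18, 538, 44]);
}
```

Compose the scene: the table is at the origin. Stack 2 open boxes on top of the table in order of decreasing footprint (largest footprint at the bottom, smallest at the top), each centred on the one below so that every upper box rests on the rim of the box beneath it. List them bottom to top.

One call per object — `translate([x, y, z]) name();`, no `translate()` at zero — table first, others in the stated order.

table();
translate([562, 171, 728]) open_box();
translate([570, 179, 958]) open_box_2();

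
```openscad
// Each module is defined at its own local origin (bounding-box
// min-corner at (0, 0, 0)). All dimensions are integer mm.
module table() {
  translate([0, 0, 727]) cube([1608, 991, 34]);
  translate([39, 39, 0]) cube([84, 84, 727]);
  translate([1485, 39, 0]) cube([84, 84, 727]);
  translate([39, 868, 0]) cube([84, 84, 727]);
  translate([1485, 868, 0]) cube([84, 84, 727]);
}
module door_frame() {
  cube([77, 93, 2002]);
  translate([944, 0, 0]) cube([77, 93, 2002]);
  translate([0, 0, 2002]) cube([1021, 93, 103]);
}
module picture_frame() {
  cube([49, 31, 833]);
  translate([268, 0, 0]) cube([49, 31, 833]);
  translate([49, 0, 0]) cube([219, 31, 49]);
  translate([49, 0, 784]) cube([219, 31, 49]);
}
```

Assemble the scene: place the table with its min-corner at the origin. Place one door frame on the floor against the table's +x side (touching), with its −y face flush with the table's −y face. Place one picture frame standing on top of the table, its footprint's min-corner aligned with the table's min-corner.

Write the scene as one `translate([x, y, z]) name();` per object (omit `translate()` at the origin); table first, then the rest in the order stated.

table();
translate([1608, 0, 0]) door_frame();
translate([0, 0, 761]) picture_frame();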